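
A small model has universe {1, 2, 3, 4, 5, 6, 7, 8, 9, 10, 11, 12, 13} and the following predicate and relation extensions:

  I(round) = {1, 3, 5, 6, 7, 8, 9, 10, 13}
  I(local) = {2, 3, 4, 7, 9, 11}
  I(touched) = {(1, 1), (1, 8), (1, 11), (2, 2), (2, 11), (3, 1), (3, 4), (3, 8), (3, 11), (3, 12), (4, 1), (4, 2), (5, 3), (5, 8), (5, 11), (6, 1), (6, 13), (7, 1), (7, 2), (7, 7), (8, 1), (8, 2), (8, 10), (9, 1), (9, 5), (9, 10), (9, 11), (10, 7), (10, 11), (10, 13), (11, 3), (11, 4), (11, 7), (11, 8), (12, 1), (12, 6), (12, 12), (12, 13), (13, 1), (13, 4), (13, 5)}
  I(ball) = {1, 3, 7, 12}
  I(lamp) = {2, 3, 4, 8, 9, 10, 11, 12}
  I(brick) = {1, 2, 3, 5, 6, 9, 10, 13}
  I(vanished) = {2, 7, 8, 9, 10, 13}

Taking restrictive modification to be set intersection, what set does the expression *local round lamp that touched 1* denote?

⟦that touched 1⟧ = {x : ⟨x, 1⟩ ∈ ⟦touched⟧} = {1, 3, 4, 6, 7, 8, 9, 12, 13}
⟦lamp⟧ = {2, 3, 4, 8, 9, 10, 11, 12}
… ∩ ⟦that touched 1⟧ = {2, 3, 4, 8, 9, 10, 11, 12} ∩ {1, 3, 4, 6, 7, 8, 9, 12, 13} = {3, 4, 8, 9, 12}
… ∩ ⟦local⟧ = {3, 4, 8, 9, 12} ∩ {2, 3, 4, 7, 9, 11} = {3, 4, 9}
… ∩ ⟦round⟧ = {3, 4, 9} ∩ {1, 3, 5, 6, 7, 8, 9, 10, 13} = {3, 9}
So ⟦local round lamp that touched 1⟧ = {3, 9}.

{3, 9}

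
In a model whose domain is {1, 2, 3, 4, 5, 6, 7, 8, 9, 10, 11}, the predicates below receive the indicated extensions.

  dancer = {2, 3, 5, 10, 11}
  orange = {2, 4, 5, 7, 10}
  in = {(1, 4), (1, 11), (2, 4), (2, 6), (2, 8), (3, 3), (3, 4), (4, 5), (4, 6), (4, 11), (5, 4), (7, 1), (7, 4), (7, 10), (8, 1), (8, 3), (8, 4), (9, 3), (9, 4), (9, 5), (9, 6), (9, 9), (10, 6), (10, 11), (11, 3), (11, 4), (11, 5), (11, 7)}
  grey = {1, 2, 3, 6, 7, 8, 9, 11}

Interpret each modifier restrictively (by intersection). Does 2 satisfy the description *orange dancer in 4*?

⟦in 4⟧ = {x : ⟨x, 4⟩ ∈ ⟦in⟧} = {1, 2, 3, 5, 7, 8, 9, 11}
⟦dancer⟧ = {2, 3, 5, 10, 11}
… ∩ ⟦in 4⟧ = {2, 3, 5, 10, 11} ∩ {1, 2, 3, 5, 7, 8, 9, 11} = {2, 3, 5, 11}
… ∩ ⟦orange⟧ = {2, 3, 5, 11} ∩ {2, 4, 5, 7, 10} = {2, 5}
⟦orange dancer in 4⟧ = {2, 5}; 2 ∈ this set.

yes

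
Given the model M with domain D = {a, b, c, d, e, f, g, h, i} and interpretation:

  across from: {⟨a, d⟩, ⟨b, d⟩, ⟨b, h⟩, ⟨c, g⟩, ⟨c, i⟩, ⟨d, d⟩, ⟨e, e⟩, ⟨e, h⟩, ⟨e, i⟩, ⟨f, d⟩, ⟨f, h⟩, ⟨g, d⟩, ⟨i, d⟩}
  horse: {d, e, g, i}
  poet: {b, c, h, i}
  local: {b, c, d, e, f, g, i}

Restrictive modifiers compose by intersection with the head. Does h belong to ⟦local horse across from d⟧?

no

⟦across from d⟧ = {x : ⟨x, d⟩ ∈ ⟦across from⟧} = {a, b, d, f, g, i}
⟦horse⟧ = {d, e, g, i}
… ∩ ⟦across from d⟧ = {d, e, g, i} ∩ {a, b, d, f, g, i} = {d, g, i}
… ∩ ⟦local⟧ = {d, g, i} ∩ {b, c, d, e, f, g, i} = {d, g, i}
⟦local horse across from d⟧ = {d, g, i}; h ∉ this set.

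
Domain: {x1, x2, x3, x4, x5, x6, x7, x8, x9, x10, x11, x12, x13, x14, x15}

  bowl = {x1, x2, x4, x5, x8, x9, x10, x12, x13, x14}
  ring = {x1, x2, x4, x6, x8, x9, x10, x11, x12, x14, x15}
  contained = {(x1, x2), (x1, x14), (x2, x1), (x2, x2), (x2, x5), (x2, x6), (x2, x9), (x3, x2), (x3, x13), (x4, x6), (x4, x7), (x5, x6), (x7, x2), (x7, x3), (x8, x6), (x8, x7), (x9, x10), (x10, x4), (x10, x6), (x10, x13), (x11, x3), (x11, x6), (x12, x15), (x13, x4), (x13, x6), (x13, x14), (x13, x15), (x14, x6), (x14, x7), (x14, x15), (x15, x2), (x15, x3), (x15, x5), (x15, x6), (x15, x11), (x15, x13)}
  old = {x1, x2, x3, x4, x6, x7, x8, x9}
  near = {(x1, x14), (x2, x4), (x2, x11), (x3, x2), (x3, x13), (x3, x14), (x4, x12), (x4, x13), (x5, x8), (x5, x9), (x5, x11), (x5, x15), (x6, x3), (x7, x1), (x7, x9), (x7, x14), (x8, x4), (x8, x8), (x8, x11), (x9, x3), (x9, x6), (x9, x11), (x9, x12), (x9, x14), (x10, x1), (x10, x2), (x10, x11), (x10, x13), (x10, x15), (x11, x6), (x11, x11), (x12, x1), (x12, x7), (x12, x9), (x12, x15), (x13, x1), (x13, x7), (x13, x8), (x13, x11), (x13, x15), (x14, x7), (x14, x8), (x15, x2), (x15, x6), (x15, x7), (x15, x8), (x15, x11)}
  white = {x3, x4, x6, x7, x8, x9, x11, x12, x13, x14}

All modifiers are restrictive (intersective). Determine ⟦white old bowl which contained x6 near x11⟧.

{x8}

⟦which contained x6⟧ = {x : ⟨x, x6⟩ ∈ ⟦contained⟧} = {x2, x4, x5, x8, x10, x11, x13, x14, x15}
⟦near x11⟧ = {x : ⟨x, x11⟩ ∈ ⟦near⟧} = {x2, x5, x8, x9, x10, x11, x13, x15}
⟦bowl⟧ = {x1, x2, x4, x5, x8, x9, x10, x12, x13, x14}
… ∩ ⟦which contained x6⟧ = {x1, x2, x4, x5, x8, x9, x10, x12, x13, x14} ∩ {x2, x4, x5, x8, x10, x11, x13, x14, x15} = {x2, x4, x5, x8, x10, x13, x14}
… ∩ ⟦near x11⟧ = {x2, x4, x5, x8, x10, x13, x14} ∩ {x2, x5, x8, x9, x10, x11, x13, x15} = {x2, x5, x8, x10, x13}
… ∩ ⟦white⟧ = {x2, x5, x8, x10, x13} ∩ {x3, x4, x6, x7, x8, x9, x11, x12, x13, x14} = {x8, x13}
… ∩ ⟦old⟧ = {x8, x13} ∩ {x1, x2, x3, x4, x6, x7, x8, x9} = {x8}
So ⟦white old bowl which contained x6 near x11⟧ = {x8}.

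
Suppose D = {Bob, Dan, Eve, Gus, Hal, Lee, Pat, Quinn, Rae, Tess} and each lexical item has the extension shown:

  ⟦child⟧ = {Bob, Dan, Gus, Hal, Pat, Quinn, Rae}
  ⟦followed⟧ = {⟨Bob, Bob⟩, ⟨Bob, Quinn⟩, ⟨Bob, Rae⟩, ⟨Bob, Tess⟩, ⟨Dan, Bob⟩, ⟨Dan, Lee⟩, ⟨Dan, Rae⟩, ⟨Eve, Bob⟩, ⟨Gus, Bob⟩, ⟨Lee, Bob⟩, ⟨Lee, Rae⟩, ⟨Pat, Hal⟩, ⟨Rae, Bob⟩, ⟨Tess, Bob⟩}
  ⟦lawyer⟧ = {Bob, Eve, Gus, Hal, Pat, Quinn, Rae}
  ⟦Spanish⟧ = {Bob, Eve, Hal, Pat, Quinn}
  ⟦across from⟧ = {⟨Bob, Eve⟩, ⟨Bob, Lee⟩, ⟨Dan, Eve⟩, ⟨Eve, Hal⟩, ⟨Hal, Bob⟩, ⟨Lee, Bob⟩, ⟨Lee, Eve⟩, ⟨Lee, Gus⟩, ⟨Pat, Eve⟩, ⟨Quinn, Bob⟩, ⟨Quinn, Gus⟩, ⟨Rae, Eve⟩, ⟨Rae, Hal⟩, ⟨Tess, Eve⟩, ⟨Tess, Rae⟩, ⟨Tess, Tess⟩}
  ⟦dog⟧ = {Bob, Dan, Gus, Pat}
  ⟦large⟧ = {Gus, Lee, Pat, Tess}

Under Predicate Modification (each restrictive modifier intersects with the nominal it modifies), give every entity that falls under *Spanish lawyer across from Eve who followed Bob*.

⟦across from Eve⟧ = {x : ⟨x, Eve⟩ ∈ ⟦across from⟧} = {Bob, Dan, Lee, Pat, Rae, Tess}
⟦who followed Bob⟧ = {x : ⟨x, Bob⟩ ∈ ⟦followed⟧} = {Bob, Dan, Eve, Gus, Lee, Rae, Tess}
⟦lawyer⟧ = {Bob, Eve, Gus, Hal, Pat, Quinn, Rae}
… ∩ ⟦across from Eve⟧ = {Bob, Eve, Gus, Hal, Pat, Quinn, Rae} ∩ {Bob, Dan, Lee, Pat, Rae, Tess} = {Bob, Pat, Rae}
… ∩ ⟦who followed Bob⟧ = {Bob, Pat, Rae} ∩ {Bob, Dan, Eve, Gus, Lee, Rae, Tess} = {Bob, Rae}
… ∩ ⟦Spanish⟧ = {Bob, Rae} ∩ {Bob, Eve, Hal, Pat, Quinn} = {Bob}
So ⟦Spanish lawyer across from Eve who followed Bob⟧ = {Bob}.

{Bob}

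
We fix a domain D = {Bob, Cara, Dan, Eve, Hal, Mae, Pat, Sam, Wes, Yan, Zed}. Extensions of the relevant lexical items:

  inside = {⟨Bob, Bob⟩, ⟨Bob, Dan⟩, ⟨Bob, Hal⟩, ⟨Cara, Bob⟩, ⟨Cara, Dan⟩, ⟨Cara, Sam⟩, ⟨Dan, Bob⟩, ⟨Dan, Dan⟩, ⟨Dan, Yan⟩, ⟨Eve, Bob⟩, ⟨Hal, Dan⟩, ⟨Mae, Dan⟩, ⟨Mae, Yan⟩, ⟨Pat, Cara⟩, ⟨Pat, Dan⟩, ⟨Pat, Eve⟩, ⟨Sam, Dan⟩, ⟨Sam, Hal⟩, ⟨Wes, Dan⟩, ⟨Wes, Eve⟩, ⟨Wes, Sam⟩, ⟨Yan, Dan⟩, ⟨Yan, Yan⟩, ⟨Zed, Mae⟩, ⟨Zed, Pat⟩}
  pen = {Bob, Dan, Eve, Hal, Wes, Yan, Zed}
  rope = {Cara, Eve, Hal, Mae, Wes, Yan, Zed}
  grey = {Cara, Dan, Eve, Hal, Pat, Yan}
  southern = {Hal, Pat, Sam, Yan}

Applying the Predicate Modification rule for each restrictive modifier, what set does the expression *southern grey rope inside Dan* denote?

⟦inside Dan⟧ = {x : ⟨x, Dan⟩ ∈ ⟦inside⟧} = {Bob, Cara, Dan, Hal, Mae, Pat, Sam, Wes, Yan}
⟦rope⟧ = {Cara, Eve, Hal, Mae, Wes, Yan, Zed}
… ∩ ⟦inside Dan⟧ = {Cara, Eve, Hal, Mae, Wes, Yan, Zed} ∩ {Bob, Cara, Dan, Hal, Mae, Pat, Sam, Wes, Yan} = {Cara, Hal, Mae, Wes, Yan}
… ∩ ⟦southern⟧ = {Cara, Hal, Mae, Wes, Yan} ∩ {Hal, Pat, Sam, Yan} = {Hal, Yan}
… ∩ ⟦grey⟧ = {Hal, Yan} ∩ {Cara, Dan, Eve, Hal, Pat, Yan} = {Hal, Yan}
So ⟦southern grey rope inside Dan⟧ = {Hal, Yan}.

{Hal, Yan}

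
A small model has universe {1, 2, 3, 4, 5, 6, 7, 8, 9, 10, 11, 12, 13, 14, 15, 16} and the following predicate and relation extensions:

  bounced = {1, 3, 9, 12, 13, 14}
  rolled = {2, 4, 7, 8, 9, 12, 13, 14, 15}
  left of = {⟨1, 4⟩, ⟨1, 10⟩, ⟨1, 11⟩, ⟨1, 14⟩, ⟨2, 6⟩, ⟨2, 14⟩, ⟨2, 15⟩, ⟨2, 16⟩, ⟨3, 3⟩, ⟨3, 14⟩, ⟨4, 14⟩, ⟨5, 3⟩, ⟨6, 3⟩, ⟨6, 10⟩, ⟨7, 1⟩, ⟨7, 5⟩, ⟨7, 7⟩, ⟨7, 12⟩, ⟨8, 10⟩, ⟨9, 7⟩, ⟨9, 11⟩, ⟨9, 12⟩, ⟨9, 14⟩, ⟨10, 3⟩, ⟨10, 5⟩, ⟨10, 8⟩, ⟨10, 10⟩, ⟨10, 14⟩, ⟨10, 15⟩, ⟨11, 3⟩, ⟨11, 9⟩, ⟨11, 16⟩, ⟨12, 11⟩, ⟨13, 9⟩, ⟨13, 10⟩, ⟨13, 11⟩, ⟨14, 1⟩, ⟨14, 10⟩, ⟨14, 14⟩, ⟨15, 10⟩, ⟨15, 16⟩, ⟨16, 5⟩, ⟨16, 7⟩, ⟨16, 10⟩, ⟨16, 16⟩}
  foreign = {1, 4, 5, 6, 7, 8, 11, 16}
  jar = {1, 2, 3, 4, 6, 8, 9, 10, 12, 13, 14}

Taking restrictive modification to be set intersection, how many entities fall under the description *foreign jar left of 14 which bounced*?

⟦left of 14⟧ = {x : ⟨x, 14⟩ ∈ ⟦left of⟧} = {1, 2, 3, 4, 9, 10, 14}
⟦which bounced⟧ = ⟦bounced⟧ = {1, 3, 9, 12, 13, 14}
⟦jar⟧ = {1, 2, 3, 4, 6, 8, 9, 10, 12, 13, 14}
… ∩ ⟦left of 14⟧ = {1, 2, 3, 4, 6, 8, 9, 10, 12, 13, 14} ∩ {1, 2, 3, 4, 9, 10, 14} = {1, 2, 3, 4, 9, 10, 14}
… ∩ ⟦which bounced⟧ = {1, 2, 3, 4, 9, 10, 14} ∩ {1, 3, 9, 12, 13, 14} = {1, 3, 9, 14}
… ∩ ⟦foreign⟧ = {1, 3, 9, 14} ∩ {1, 4, 5, 6, 7, 8, 11, 16} = {1}
⟦foreign jar left of 14 which bounced⟧ = {1}, so the cardinality is 1.

1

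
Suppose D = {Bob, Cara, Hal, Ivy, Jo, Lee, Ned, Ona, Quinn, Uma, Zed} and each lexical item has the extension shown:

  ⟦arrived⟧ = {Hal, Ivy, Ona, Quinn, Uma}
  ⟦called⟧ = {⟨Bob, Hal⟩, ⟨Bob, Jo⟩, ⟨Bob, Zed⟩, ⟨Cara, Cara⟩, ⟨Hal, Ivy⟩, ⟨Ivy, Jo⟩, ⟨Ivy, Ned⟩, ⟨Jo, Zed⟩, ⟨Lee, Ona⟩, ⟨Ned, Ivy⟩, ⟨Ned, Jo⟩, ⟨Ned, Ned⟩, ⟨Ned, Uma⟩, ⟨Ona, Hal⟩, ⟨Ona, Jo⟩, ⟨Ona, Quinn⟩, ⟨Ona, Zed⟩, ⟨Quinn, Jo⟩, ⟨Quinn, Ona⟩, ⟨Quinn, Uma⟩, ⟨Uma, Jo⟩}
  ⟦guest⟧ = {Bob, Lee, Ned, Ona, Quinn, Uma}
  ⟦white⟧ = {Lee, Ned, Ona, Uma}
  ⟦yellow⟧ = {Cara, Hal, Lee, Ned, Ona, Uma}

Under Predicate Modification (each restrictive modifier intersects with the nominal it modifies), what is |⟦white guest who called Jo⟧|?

3

⟦who called Jo⟧ = {x : ⟨x, Jo⟩ ∈ ⟦called⟧} = {Bob, Ivy, Ned, Ona, Quinn, Uma}
⟦guest⟧ = {Bob, Lee, Ned, Ona, Quinn, Uma}
… ∩ ⟦who called Jo⟧ = {Bob, Lee, Ned, Ona, Quinn, Uma} ∩ {Bob, Ivy, Ned, Ona, Quinn, Uma} = {Bob, Ned, Ona, Quinn, Uma}
… ∩ ⟦white⟧ = {Bob, Ned, Ona, Quinn, Uma} ∩ {Lee, Ned, Ona, Uma} = {Ned, Ona, Uma}
⟦white guest who called Jo⟧ = {Ned, Ona, Uma}, so the cardinality is 3.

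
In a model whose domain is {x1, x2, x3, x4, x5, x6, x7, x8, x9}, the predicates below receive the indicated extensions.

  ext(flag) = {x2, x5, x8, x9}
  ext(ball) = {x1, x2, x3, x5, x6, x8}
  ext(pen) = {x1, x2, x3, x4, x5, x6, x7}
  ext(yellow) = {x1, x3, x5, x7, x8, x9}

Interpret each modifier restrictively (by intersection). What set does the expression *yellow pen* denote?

{x1, x3, x5, x7}

⟦pen⟧ = {x1, x2, x3, x4, x5, x6, x7}
… ∩ ⟦yellow⟧ = {x1, x2, x3, x4, x5, x6, x7} ∩ {x1, x3, x5, x7, x8, x9} = {x1, x3, x5, x7}
So ⟦yellow pen⟧ = {x1, x3, x5, x7}.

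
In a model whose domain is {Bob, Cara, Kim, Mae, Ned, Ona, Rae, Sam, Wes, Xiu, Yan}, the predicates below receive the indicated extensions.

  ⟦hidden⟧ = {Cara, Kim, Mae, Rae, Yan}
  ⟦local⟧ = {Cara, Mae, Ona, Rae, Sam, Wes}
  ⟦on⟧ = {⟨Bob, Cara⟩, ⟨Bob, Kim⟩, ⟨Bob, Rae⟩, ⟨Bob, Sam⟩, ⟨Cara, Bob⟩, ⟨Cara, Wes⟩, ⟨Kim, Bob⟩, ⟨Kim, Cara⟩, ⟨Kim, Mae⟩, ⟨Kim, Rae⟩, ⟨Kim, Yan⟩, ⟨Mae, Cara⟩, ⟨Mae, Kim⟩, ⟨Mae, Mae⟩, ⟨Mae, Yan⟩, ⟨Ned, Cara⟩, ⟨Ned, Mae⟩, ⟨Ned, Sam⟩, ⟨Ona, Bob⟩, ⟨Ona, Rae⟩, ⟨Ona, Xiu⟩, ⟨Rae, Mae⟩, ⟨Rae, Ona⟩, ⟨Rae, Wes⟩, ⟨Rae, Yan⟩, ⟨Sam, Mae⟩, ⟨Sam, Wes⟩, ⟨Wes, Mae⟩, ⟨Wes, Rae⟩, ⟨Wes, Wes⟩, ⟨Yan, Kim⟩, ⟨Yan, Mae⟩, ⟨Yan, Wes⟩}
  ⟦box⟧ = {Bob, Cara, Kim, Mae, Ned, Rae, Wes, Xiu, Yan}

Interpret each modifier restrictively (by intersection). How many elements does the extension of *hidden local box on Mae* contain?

⟦on Mae⟧ = {x : ⟨x, Mae⟩ ∈ ⟦on⟧} = {Kim, Mae, Ned, Rae, Sam, Wes, Yan}
⟦box⟧ = {Bob, Cara, Kim, Mae, Ned, Rae, Wes, Xiu, Yan}
… ∩ ⟦on Mae⟧ = {Bob, Cara, Kim, Mae, Ned, Rae, Wes, Xiu, Yan} ∩ {Kim, Mae, Ned, Rae, Sam, Wes, Yan} = {Kim, Mae, Ned, Rae, Wes, Yan}
… ∩ ⟦hidden⟧ = {Kim, Mae, Ned, Rae, Wes, Yan} ∩ {Cara, Kim, Mae, Rae, Yan} = {Kim, Mae, Rae, Yan}
… ∩ ⟦local⟧ = {Kim, Mae, Rae, Yan} ∩ {Cara, Mae, Ona, Rae, Sam, Wes} = {Mae, Rae}
⟦hidden local box on Mae⟧ = {Mae, Rae}, so the cardinality is 2.

2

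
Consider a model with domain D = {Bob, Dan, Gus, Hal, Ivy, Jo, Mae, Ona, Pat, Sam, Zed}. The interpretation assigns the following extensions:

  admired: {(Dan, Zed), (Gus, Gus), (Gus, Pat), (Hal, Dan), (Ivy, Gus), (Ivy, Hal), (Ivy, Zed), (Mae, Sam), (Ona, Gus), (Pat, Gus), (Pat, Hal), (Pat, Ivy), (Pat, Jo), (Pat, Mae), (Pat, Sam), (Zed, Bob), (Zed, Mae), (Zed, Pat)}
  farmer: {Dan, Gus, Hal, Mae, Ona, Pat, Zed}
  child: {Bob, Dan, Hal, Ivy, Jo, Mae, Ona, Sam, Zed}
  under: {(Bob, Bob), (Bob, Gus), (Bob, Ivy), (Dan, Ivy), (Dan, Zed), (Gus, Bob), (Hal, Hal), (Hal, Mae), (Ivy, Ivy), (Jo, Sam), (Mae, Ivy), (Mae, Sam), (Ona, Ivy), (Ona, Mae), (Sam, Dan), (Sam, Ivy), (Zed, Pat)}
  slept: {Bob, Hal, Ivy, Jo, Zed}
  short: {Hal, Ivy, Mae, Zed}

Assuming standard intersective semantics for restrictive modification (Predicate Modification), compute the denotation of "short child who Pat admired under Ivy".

⟦who Pat admired⟧ = {x : ⟨Pat, x⟩ ∈ ⟦admired⟧} = {Gus, Hal, Ivy, Jo, Mae, Sam}
⟦under Ivy⟧ = {x : ⟨x, Ivy⟩ ∈ ⟦under⟧} = {Bob, Dan, Ivy, Mae, Ona, Sam}
⟦child⟧ = {Bob, Dan, Hal, Ivy, Jo, Mae, Ona, Sam, Zed}
… ∩ ⟦who Pat admired⟧ = {Bob, Dan, Hal, Ivy, Jo, Mae, Ona, Sam, Zed} ∩ {Gus, Hal, Ivy, Jo, Mae, Sam} = {Hal, Ivy, Jo, Mae, Sam}
… ∩ ⟦under Ivy⟧ = {Hal, Ivy, Jo, Mae, Sam} ∩ {Bob, Dan, Ivy, Mae, Ona, Sam} = {Ivy, Mae, Sam}
… ∩ ⟦short⟧ = {Ivy, Mae, Sam} ∩ {Hal, Ivy, Mae, Zed} = {Ivy, Mae}
So ⟦short child who Pat admired under Ivy⟧ = {Ivy, Mae}.

{Ivy, Mae}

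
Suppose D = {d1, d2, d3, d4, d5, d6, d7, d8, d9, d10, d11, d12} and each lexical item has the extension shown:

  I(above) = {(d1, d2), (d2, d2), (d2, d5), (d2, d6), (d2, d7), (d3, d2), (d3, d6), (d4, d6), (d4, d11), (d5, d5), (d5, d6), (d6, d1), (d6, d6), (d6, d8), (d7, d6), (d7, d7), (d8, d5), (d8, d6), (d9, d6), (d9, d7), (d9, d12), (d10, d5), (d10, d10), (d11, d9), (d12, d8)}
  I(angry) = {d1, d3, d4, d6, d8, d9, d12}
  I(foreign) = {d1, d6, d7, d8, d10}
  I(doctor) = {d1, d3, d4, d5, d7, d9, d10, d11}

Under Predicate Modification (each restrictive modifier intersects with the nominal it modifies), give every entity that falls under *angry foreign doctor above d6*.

⟦above d6⟧ = {x : ⟨x, d6⟩ ∈ ⟦above⟧} = {d2, d3, d4, d5, d6, d7, d8, d9}
⟦doctor⟧ = {d1, d3, d4, d5, d7, d9, d10, d11}
… ∩ ⟦above d6⟧ = {d1, d3, d4, d5, d7, d9, d10, d11} ∩ {d2, d3, d4, d5, d6, d7, d8, d9} = {d3, d4, d5, d7, d9}
… ∩ ⟦angry⟧ = {d3, d4, d5, d7, d9} ∩ {d1, d3, d4, d6, d8, d9, d12} = {d3, d4, d9}
… ∩ ⟦foreign⟧ = {d3, d4, d9} ∩ {d1, d6, d7, d8, d10} = ∅
So ⟦angry foreign doctor above d6⟧ = { }.

{ }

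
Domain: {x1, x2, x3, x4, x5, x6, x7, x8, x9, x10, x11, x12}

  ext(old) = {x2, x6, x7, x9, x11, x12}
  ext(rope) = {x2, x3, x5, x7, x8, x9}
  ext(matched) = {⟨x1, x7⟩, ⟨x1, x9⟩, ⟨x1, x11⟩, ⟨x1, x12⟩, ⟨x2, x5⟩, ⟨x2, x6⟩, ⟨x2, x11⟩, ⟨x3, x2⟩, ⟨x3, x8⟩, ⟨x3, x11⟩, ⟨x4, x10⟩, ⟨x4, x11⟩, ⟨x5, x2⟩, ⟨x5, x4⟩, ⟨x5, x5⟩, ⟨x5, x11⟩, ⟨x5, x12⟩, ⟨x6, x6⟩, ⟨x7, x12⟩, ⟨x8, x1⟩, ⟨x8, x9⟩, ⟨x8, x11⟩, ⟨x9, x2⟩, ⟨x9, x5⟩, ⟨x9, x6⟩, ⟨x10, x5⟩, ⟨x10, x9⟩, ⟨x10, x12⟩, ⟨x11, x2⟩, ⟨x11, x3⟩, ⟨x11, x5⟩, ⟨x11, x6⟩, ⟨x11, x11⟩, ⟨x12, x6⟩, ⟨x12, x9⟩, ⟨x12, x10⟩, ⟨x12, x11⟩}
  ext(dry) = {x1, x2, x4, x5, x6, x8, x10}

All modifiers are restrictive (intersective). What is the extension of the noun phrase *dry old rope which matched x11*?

{x2}

⟦which matched x11⟧ = {x : ⟨x, x11⟩ ∈ ⟦matched⟧} = {x1, x2, x3, x4, x5, x8, x11, x12}
⟦rope⟧ = {x2, x3, x5, x7, x8, x9}
… ∩ ⟦which matched x11⟧ = {x2, x3, x5, x7, x8, x9} ∩ {x1, x2, x3, x4, x5, x8, x11, x12} = {x2, x3, x5, x8}
… ∩ ⟦dry⟧ = {x2, x3, x5, x8} ∩ {x1, x2, x4, x5, x6, x8, x10} = {x2, x5, x8}
… ∩ ⟦old⟧ = {x2, x5, x8} ∩ {x2, x6, x7, x9, x11, x12} = {x2}
So ⟦dry old rope which matched x11⟧ = {x2}.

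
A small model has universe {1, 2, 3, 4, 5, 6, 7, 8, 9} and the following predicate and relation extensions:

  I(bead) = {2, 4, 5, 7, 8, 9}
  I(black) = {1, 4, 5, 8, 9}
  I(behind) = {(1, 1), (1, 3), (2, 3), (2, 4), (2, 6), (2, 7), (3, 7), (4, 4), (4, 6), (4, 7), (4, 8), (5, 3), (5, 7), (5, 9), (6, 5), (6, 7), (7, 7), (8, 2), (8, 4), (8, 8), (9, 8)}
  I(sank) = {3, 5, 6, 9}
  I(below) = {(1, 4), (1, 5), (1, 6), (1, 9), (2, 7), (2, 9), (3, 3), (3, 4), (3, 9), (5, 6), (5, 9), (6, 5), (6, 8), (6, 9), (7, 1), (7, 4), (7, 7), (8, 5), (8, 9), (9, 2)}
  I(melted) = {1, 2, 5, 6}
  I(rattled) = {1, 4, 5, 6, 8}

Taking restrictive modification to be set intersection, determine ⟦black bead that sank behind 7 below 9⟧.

⟦that sank⟧ = ⟦sank⟧ = {3, 5, 6, 9}
⟦behind 7⟧ = {x : ⟨x, 7⟩ ∈ ⟦behind⟧} = {2, 3, 4, 5, 6, 7}
⟦below 9⟧ = {x : ⟨x, 9⟩ ∈ ⟦below⟧} = {1, 2, 3, 5, 6, 8}
⟦bead⟧ = {2, 4, 5, 7, 8, 9}
… ∩ ⟦that sank⟧ = {2, 4, 5, 7, 8, 9} ∩ {3, 5, 6, 9} = {5, 9}
… ∩ ⟦behind 7⟧ = {5, 9} ∩ {2, 3, 4, 5, 6, 7} = {5}
… ∩ ⟦below 9⟧ = {5} ∩ {1, 2, 3, 5, 6, 8} = {5}
… ∩ ⟦black⟧ = {5} ∩ {1, 4, 5, 8, 9} = {5}
So ⟦black bead that sank behind 7 below 9⟧ = {5}.

{5}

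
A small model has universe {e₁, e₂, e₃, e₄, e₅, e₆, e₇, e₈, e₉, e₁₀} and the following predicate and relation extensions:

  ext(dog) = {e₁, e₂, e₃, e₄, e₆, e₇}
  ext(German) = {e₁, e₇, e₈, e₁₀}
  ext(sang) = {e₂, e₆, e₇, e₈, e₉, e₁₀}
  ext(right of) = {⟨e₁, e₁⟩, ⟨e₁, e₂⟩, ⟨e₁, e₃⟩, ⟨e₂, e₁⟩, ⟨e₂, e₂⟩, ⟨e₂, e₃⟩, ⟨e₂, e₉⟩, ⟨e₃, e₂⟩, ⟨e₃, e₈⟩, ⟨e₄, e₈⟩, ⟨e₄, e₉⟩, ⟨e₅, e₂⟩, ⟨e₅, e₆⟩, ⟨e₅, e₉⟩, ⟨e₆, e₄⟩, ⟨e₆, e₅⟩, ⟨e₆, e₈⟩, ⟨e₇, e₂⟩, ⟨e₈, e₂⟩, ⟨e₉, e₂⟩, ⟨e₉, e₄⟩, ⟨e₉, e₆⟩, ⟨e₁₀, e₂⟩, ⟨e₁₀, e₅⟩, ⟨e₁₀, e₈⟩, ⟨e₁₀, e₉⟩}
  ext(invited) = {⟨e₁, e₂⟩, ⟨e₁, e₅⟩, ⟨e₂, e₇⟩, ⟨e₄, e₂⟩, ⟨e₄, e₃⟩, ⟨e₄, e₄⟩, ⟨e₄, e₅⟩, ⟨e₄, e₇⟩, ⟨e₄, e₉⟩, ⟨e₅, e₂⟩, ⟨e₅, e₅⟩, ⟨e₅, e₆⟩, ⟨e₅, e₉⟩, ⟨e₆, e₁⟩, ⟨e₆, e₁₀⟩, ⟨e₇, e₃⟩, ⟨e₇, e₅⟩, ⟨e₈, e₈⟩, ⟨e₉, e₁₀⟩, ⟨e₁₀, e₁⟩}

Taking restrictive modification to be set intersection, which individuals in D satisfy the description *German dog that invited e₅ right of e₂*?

{e₁, e₇}

⟦that invited e₅⟧ = {x : ⟨x, e₅⟩ ∈ ⟦invited⟧} = {e₁, e₄, e₅, e₇}
⟦right of e₂⟧ = {x : ⟨x, e₂⟩ ∈ ⟦right of⟧} = {e₁, e₂, e₃, e₅, e₇, e₈, e₉, e₁₀}
⟦dog⟧ = {e₁, e₂, e₃, e₄, e₆, e₇}
… ∩ ⟦that invited e₅⟧ = {e₁, e₂, e₃, e₄, e₆, e₇} ∩ {e₁, e₄, e₅, e₇} = {e₁, e₄, e₇}
… ∩ ⟦right of e₂⟧ = {e₁, e₄, e₇} ∩ {e₁, e₂, e₃, e₅, e₇, e₈, e₉, e₁₀} = {e₁, e₇}
… ∩ ⟦German⟧ = {e₁, e₇} ∩ {e₁, e₇, e₈, e₁₀} = {e₁, e₇}
So ⟦German dog that invited e₅ right of e₂⟧ = {e₁, e₇}.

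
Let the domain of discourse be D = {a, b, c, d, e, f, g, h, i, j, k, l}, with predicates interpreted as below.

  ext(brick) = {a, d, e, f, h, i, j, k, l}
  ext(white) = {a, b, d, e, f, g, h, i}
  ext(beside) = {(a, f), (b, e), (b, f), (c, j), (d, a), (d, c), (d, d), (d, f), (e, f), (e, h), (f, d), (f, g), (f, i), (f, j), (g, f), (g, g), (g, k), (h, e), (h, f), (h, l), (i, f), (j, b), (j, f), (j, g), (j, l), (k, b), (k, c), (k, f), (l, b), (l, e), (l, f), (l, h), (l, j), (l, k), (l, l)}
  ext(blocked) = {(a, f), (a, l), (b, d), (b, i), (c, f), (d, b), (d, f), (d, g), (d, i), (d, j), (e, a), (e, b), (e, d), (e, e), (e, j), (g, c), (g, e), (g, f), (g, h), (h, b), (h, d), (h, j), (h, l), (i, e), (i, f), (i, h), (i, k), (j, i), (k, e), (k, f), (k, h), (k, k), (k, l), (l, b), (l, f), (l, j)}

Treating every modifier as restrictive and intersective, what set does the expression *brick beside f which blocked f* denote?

⟦beside f⟧ = {x : ⟨x, f⟩ ∈ ⟦beside⟧} = {a, b, d, e, g, h, i, j, k, l}
⟦which blocked f⟧ = {x : ⟨x, f⟩ ∈ ⟦blocked⟧} = {a, c, d, g, i, k, l}
⟦brick⟧ = {a, d, e, f, h, i, j, k, l}
… ∩ ⟦beside f⟧ = {a, d, e, f, h, i, j, k, l} ∩ {a, b, d, e, g, h, i, j, k, l} = {a, d, e, h, i, j, k, l}
… ∩ ⟦which blocked f⟧ = {a, d, e, h, i, j, k, l} ∩ {a, c, d, g, i, k, l} = {a, d, i, k, l}
So ⟦brick beside f which blocked f⟧ = {a, d, i, k, l}.

{a, d, i, k, l}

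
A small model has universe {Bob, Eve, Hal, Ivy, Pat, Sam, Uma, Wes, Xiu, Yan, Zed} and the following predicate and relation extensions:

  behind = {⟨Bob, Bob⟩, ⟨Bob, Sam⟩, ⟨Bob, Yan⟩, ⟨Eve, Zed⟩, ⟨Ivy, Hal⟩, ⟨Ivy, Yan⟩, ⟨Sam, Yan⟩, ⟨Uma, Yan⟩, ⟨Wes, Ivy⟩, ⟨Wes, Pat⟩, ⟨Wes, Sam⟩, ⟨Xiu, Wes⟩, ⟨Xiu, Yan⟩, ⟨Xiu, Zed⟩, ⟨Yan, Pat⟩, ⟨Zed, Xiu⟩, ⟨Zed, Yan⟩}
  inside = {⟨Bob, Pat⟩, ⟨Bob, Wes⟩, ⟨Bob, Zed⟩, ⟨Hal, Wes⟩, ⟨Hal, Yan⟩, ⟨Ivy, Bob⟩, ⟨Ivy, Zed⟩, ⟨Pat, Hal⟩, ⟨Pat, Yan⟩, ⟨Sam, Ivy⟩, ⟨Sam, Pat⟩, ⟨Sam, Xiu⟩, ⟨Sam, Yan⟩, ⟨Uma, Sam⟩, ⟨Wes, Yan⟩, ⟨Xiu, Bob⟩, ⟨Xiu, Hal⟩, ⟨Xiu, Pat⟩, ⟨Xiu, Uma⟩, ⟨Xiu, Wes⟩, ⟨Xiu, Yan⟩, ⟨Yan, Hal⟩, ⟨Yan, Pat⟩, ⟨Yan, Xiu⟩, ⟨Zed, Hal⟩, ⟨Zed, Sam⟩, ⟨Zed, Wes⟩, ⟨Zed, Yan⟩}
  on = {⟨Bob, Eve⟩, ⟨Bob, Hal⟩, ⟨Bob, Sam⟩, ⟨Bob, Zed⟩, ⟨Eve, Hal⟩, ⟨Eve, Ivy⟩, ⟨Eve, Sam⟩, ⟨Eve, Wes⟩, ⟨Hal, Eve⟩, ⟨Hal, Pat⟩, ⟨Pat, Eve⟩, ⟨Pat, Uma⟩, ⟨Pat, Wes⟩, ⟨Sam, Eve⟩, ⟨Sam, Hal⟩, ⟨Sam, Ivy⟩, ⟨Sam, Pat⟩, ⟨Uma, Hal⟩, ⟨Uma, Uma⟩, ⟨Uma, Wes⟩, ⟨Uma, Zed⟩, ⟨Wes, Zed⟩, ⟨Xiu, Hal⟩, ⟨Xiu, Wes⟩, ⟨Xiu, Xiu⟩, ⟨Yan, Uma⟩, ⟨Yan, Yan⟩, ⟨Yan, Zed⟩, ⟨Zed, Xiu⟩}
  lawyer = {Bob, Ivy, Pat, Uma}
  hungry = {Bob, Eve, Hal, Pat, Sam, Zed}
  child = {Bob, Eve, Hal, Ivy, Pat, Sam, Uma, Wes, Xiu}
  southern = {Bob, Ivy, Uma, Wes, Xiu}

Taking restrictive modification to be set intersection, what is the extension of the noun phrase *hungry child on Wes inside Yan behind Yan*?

{ }

⟦on Wes⟧ = {x : ⟨x, Wes⟩ ∈ ⟦on⟧} = {Eve, Pat, Uma, Xiu}
⟦inside Yan⟧ = {x : ⟨x, Yan⟩ ∈ ⟦inside⟧} = {Hal, Pat, Sam, Wes, Xiu, Zed}
⟦behind Yan⟧ = {x : ⟨x, Yan⟩ ∈ ⟦behind⟧} = {Bob, Ivy, Sam, Uma, Xiu, Zed}
⟦child⟧ = {Bob, Eve, Hal, Ivy, Pat, Sam, Uma, Wes, Xiu}
… ∩ ⟦on Wes⟧ = {Bob, Eve, Hal, Ivy, Pat, Sam, Uma, Wes, Xiu} ∩ {Eve, Pat, Uma, Xiu} = {Eve, Pat, Uma, Xiu}
… ∩ ⟦inside Yan⟧ = {Eve, Pat, Uma, Xiu} ∩ {Hal, Pat, Sam, Wes, Xiu, Zed} = {Pat, Xiu}
… ∩ ⟦behind Yan⟧ = {Pat, Xiu} ∩ {Bob, Ivy, Sam, Uma, Xiu, Zed} = {Xiu}
… ∩ ⟦hungry⟧ = {Xiu} ∩ {Bob, Eve, Hal, Pat, Sam, Zed} = ∅
So ⟦hungry child on Wes inside Yan behind Yan⟧ = { }.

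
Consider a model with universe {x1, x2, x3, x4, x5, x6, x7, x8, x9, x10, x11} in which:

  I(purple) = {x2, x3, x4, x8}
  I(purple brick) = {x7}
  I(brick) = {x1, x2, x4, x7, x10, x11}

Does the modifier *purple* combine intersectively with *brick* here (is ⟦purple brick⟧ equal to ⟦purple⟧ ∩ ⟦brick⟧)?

no

⟦purple⟧ ∩ ⟦brick⟧ = {x2, x3, x4, x8} ∩ {x1, x2, x4, x7, x10, x11} = {x2, x4}
Observed ⟦purple brick⟧ = {x7}.
These differ, so the modifier is not intersective in this model.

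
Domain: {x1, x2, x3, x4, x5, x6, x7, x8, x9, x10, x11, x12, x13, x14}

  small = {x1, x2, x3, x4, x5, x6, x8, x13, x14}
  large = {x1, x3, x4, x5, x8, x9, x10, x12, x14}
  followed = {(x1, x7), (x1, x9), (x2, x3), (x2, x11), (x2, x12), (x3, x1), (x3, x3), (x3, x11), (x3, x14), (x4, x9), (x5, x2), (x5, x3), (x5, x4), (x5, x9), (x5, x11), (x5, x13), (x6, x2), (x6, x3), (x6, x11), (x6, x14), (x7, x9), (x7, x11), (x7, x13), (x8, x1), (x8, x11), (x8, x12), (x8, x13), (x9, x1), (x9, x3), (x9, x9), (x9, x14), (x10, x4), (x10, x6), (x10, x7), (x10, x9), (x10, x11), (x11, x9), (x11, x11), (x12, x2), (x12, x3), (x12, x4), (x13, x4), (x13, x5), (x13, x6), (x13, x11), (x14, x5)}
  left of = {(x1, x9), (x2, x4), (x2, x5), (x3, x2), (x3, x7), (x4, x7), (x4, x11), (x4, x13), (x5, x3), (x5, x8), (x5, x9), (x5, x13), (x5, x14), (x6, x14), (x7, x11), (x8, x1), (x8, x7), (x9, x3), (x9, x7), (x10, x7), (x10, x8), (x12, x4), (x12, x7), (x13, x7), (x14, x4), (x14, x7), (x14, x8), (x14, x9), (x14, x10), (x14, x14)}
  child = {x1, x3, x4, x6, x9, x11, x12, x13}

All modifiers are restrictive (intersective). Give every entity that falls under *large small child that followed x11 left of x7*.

⟦that followed x11⟧ = {x : ⟨x, x11⟩ ∈ ⟦followed⟧} = {x2, x3, x5, x6, x7, x8, x10, x11, x13}
⟦left of x7⟧ = {x : ⟨x, x7⟩ ∈ ⟦left of⟧} = {x3, x4, x8, x9, x10, x12, x13, x14}
⟦child⟧ = {x1, x3, x4, x6, x9, x11, x12, x13}
… ∩ ⟦that followed x11⟧ = {x1, x3, x4, x6, x9, x11, x12, x13} ∩ {x2, x3, x5, x6, x7, x8, x10, x11, x13} = {x3, x6, x11, x13}
… ∩ ⟦left of x7⟧ = {x3, x6, x11, x13} ∩ {x3, x4, x8, x9, x10, x12, x13, x14} = {x3, x13}
… ∩ ⟦large⟧ = {x3, x13} ∩ {x1, x3, x4, x5, x8, x9, x10, x12, x14} = {x3}
… ∩ ⟦small⟧ = {x3} ∩ {x1, x2, x3, x4, x5, x6, x8, x13, x14} = {x3}
So ⟦large small child that followed x11 left of x7⟧ = {x3}.

{x3}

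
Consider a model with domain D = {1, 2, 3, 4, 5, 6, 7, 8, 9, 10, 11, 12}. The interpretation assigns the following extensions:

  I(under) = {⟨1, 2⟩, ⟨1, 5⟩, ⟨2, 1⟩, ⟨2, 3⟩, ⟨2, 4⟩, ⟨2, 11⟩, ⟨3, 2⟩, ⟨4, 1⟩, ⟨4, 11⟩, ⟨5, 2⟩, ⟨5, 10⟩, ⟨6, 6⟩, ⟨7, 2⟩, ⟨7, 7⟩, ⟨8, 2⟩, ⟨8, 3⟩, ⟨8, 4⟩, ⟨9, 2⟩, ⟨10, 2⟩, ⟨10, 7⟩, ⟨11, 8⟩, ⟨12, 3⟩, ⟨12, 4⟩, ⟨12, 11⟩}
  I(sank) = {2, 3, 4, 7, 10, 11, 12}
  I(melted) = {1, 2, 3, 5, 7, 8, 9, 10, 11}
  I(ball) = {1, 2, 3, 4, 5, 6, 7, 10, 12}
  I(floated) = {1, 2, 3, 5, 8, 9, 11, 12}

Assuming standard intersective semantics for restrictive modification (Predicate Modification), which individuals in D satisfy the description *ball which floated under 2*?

{1, 3, 5}

⟦which floated⟧ = ⟦floated⟧ = {1, 2, 3, 5, 8, 9, 11, 12}
⟦under 2⟧ = {x : ⟨x, 2⟩ ∈ ⟦under⟧} = {1, 3, 5, 7, 8, 9, 10}
⟦ball⟧ = {1, 2, 3, 4, 5, 6, 7, 10, 12}
… ∩ ⟦which floated⟧ = {1, 2, 3, 4, 5, 6, 7, 10, 12} ∩ {1, 2, 3, 5, 8, 9, 11, 12} = {1, 2, 3, 5, 12}
… ∩ ⟦under 2⟧ = {1, 2, 3, 5, 12} ∩ {1, 3, 5, 7, 8, 9, 10} = {1, 3, 5}
So ⟦ball which floated under 2⟧ = {1, 3, 5}.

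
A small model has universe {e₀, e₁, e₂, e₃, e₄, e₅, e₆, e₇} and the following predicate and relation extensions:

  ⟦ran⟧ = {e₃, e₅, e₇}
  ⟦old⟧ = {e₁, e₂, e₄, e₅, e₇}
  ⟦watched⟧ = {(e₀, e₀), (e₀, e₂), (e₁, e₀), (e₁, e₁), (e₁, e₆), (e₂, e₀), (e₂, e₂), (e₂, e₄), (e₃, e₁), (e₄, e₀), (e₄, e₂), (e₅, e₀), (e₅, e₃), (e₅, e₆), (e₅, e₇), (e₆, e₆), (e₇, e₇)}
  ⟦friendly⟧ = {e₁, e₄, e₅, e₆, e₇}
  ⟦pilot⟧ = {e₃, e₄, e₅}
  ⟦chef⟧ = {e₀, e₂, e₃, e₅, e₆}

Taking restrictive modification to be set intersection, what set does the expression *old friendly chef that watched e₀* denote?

{e₅}

⟦that watched e₀⟧ = {x : ⟨x, e₀⟩ ∈ ⟦watched⟧} = {e₀, e₁, e₂, e₄, e₅}
⟦chef⟧ = {e₀, e₂, e₃, e₅, e₆}
… ∩ ⟦that watched e₀⟧ = {e₀, e₂, e₃, e₅, e₆} ∩ {e₀, e₁, e₂, e₄, e₅} = {e₀, e₂, e₅}
… ∩ ⟦old⟧ = {e₀, e₂, e₅} ∩ {e₁, e₂, e₄, e₅, e₇} = {e₂, e₅}
… ∩ ⟦friendly⟧ = {e₂, e₅} ∩ {e₁, e₄, e₅, e₆, e₇} = {e₅}
So ⟦old friendly chef that watched e₀⟧ = {e₅}.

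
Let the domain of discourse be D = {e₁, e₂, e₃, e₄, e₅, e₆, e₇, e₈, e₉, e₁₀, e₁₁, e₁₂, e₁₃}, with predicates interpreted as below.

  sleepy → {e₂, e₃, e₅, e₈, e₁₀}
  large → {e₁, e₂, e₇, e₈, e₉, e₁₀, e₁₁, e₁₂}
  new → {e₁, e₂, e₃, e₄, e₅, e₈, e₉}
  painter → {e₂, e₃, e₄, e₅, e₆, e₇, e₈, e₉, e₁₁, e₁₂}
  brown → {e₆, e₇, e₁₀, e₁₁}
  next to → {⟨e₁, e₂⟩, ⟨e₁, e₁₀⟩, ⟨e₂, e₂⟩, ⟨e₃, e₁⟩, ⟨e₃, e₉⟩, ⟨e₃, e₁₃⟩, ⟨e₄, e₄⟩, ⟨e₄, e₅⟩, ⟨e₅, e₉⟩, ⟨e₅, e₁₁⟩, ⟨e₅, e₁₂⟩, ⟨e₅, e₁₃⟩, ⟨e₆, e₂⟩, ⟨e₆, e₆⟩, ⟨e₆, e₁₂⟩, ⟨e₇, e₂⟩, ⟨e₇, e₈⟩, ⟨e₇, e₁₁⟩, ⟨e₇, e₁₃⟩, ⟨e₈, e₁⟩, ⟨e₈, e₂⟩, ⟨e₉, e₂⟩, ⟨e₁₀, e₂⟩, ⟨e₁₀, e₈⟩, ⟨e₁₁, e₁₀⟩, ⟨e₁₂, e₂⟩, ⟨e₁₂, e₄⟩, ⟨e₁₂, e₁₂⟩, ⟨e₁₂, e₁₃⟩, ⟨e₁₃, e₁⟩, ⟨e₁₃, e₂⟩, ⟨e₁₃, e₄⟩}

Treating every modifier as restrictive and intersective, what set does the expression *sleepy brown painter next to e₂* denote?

{}

⟦next to e₂⟧ = {x : ⟨x, e₂⟩ ∈ ⟦next to⟧} = {e₁, e₂, e₆, e₇, e₈, e₉, e₁₀, e₁₂, e₁₃}
⟦painter⟧ = {e₂, e₃, e₄, e₅, e₆, e₇, e₈, e₉, e₁₁, e₁₂}
… ∩ ⟦next to e₂⟧ = {e₂, e₃, e₄, e₅, e₆, e₇, e₈, e₉, e₁₁, e₁₂} ∩ {e₁, e₂, e₆, e₇, e₈, e₉, e₁₀, e₁₂, e₁₃} = {e₂, e₆, e₇, e₈, e₉, e₁₂}
… ∩ ⟦sleepy⟧ = {e₂, e₆, e₇, e₈, e₉, e₁₂} ∩ {e₂, e₃, e₅, e₈, e₁₀} = {e₂, e₈}
… ∩ ⟦brown⟧ = {e₂, e₈} ∩ {e₆, e₇, e₁₀, e₁₁} = ∅
So ⟦sleepy brown painter next to e₂⟧ = {}.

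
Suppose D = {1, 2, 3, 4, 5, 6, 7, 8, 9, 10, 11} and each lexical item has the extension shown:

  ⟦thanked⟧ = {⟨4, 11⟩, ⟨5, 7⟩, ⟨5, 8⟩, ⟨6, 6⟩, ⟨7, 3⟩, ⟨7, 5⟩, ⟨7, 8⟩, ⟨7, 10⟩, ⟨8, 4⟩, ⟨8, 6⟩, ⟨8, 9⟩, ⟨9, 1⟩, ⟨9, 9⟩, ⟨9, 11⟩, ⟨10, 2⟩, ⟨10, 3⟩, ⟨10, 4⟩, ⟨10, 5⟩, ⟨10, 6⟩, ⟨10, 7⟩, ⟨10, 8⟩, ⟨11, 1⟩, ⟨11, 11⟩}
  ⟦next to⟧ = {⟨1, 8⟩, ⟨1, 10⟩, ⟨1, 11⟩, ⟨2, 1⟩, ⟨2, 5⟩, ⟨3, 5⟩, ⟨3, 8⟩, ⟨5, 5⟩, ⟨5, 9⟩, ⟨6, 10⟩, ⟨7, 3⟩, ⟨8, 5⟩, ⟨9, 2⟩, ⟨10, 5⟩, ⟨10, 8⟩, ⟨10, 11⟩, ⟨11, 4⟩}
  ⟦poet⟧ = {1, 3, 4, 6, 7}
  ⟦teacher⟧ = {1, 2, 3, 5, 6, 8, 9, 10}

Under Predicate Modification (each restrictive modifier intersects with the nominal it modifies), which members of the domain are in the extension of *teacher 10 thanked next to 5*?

⟦10 thanked⟧ = {x : ⟨10, x⟩ ∈ ⟦thanked⟧} = {2, 3, 4, 5, 6, 7, 8}
⟦next to 5⟧ = {x : ⟨x, 5⟩ ∈ ⟦next to⟧} = {2, 3, 5, 8, 10}
⟦teacher⟧ = {1, 2, 3, 5, 6, 8, 9, 10}
… ∩ ⟦10 thanked⟧ = {1, 2, 3, 5, 6, 8, 9, 10} ∩ {2, 3, 4, 5, 6, 7, 8} = {2, 3, 5, 6, 8}
… ∩ ⟦next to 5⟧ = {2, 3, 5, 6, 8} ∩ {2, 3, 5, 8, 10} = {2, 3, 5, 8}
So ⟦teacher 10 thanked next to 5⟧ = {2, 3, 5, 8}.

{2, 3, 5, 8}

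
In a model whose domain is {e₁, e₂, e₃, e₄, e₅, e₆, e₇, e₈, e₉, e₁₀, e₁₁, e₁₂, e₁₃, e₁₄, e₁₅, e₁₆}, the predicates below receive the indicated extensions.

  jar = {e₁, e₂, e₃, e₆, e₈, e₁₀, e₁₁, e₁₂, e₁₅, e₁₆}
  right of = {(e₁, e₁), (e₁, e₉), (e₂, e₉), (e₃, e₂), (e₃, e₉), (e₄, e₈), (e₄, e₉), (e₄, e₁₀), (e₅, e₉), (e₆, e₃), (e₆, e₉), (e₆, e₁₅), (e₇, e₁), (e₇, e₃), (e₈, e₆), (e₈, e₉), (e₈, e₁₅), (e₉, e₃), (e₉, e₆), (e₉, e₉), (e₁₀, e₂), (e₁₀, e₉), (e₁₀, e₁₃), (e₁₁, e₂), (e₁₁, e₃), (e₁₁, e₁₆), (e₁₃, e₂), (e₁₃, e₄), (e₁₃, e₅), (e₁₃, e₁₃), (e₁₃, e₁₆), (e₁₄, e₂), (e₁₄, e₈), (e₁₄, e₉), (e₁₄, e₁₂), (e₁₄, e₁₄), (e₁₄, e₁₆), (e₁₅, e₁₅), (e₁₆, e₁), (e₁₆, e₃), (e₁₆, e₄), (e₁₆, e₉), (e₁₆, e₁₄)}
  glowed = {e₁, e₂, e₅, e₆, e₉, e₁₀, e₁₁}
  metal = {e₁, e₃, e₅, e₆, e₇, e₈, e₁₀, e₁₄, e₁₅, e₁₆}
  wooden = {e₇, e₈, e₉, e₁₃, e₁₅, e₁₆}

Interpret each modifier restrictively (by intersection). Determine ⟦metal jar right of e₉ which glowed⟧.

{e₁, e₆, e₁₀}

⟦right of e₉⟧ = {x : ⟨x, e₉⟩ ∈ ⟦right of⟧} = {e₁, e₂, e₃, e₄, e₅, e₆, e₈, e₉, e₁₀, e₁₄, e₁₆}
⟦which glowed⟧ = ⟦glowed⟧ = {e₁, e₂, e₅, e₆, e₉, e₁₀, e₁₁}
⟦jar⟧ = {e₁, e₂, e₃, e₆, e₈, e₁₀, e₁₁, e₁₂, e₁₅, e₁₆}
… ∩ ⟦right of e₉⟧ = {e₁, e₂, e₃, e₆, e₈, e₁₀, e₁₁, e₁₂, e₁₅, e₁₆} ∩ {e₁, e₂, e₃, e₄, e₅, e₆, e₈, e₉, e₁₀, e₁₄, e₁₆} = {e₁, e₂, e₃, e₆, e₈, e₁₀, e₁₆}
… ∩ ⟦which glowed⟧ = {e₁, e₂, e₃, e₆, e₈, e₁₀, e₁₆} ∩ {e₁, e₂, e₅, e₆, e₉, e₁₀, e₁₁} = {e₁, e₂, e₆, e₁₀}
… ∩ ⟦metal⟧ = {e₁, e₂, e₆, e₁₀} ∩ {e₁, e₃, e₅, e₆, e₇, e₈, e₁₀, e₁₄, e₁₅, e₁₆} = {e₁, e₆, e₁₀}
So ⟦metal jar right of e₉ which glowed⟧ = {e₁, e₆, e₁₀}.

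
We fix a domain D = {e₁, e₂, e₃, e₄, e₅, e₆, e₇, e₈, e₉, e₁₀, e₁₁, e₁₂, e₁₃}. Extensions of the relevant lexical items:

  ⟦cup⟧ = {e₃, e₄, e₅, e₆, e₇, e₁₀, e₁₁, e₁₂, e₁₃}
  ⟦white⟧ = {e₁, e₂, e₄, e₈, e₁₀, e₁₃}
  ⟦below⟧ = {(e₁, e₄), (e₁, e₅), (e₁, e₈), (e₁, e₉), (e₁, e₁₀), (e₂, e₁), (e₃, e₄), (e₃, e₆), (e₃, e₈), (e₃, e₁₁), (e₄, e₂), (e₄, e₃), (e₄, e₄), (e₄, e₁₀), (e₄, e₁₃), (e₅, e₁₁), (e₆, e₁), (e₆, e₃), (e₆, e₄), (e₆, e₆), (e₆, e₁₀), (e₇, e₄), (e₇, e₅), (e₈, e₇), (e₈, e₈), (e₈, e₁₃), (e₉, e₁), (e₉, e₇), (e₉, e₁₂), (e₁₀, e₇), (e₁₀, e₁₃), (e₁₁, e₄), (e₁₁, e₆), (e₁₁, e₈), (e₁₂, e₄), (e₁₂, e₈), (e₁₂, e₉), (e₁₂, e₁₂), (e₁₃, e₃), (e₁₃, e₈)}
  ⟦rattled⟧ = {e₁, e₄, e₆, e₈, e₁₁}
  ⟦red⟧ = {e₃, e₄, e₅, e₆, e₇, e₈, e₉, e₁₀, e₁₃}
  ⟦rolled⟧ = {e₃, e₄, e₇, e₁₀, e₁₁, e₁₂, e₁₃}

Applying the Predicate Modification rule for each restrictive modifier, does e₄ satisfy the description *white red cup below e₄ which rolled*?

yes

⟦below e₄⟧ = {x : ⟨x, e₄⟩ ∈ ⟦below⟧} = {e₁, e₃, e₄, e₆, e₇, e₁₁, e₁₂}
⟦which rolled⟧ = ⟦rolled⟧ = {e₃, e₄, e₇, e₁₀, e₁₁, e₁₂, e₁₃}
⟦cup⟧ = {e₃, e₄, e₅, e₆, e₇, e₁₀, e₁₁, e₁₂, e₁₃}
… ∩ ⟦below e₄⟧ = {e₃, e₄, e₅, e₆, e₇, e₁₀, e₁₁, e₁₂, e₁₃} ∩ {e₁, e₃, e₄, e₆, e₇, e₁₁, e₁₂} = {e₃, e₄, e₆, e₇, e₁₁, e₁₂}
… ∩ ⟦which rolled⟧ = {e₃, e₄, e₆, e₇, e₁₁, e₁₂} ∩ {e₃, e₄, e₇, e₁₀, e₁₁, e₁₂, e₁₃} = {e₃, e₄, e₇, e₁₁, e₁₂}
… ∩ ⟦white⟧ = {e₃, e₄, e₇, e₁₁, e₁₂} ∩ {e₁, e₂, e₄, e₈, e₁₀, e₁₃} = {e₄}
… ∩ ⟦red⟧ = {e₄} ∩ {e₃, e₄, e₅, e₆, e₇, e₈, e₉, e₁₀, e₁₃} = {e₄}
⟦white red cup below e₄ which rolled⟧ = {e₄}; e₄ ∈ this set.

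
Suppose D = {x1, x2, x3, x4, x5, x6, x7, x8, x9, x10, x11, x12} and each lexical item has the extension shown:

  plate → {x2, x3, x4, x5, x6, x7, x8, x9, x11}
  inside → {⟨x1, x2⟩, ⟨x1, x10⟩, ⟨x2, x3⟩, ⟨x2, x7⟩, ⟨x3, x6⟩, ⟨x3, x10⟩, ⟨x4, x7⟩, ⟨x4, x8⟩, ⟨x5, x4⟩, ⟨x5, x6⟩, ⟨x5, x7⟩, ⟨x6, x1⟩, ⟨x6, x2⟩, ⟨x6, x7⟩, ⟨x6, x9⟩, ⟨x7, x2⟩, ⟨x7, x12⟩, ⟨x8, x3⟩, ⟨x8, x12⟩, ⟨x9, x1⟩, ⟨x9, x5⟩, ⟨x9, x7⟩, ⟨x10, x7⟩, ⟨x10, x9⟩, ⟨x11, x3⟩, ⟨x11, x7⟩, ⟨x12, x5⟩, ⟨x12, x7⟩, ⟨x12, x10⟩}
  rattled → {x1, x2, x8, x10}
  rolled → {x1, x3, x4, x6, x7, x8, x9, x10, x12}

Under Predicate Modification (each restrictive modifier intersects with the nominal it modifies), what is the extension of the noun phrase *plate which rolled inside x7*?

⟦which rolled⟧ = ⟦rolled⟧ = {x1, x3, x4, x6, x7, x8, x9, x10, x12}
⟦inside x7⟧ = {x : ⟨x, x7⟩ ∈ ⟦inside⟧} = {x2, x4, x5, x6, x9, x10, x11, x12}
⟦plate⟧ = {x2, x3, x4, x5, x6, x7, x8, x9, x11}
… ∩ ⟦which rolled⟧ = {x2, x3, x4, x5, x6, x7, x8, x9, x11} ∩ {x1, x3, x4, x6, x7, x8, x9, x10, x12} = {x3, x4, x6, x7, x8, x9}
… ∩ ⟦inside x7⟧ = {x3, x4, x6, x7, x8, x9} ∩ {x2, x4, x5, x6, x9, x10, x11, x12} = {x4, x6, x9}
So ⟦plate which rolled inside x7⟧ = {x4, x6, x9}.

{x4, x6, x9}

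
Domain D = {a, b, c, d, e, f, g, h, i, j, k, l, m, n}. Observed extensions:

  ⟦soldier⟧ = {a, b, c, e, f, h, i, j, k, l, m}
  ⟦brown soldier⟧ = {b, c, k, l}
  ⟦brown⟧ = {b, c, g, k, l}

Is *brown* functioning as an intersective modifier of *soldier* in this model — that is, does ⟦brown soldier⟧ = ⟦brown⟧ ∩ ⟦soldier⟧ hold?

yes

⟦brown⟧ ∩ ⟦soldier⟧ = {b, c, g, k, l} ∩ {a, b, c, e, f, h, i, j, k, l, m} = {b, c, k, l}
Observed ⟦brown soldier⟧ = {b, c, k, l}.
These coincide, so the modifier is intersective here.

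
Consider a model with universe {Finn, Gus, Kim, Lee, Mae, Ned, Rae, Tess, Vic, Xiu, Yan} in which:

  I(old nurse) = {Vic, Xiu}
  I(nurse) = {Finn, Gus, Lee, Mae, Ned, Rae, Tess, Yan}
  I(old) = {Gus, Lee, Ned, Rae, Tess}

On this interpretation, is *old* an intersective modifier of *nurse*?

⟦old⟧ ∩ ⟦nurse⟧ = {Gus, Lee, Ned, Rae, Tess} ∩ {Finn, Gus, Lee, Mae, Ned, Rae, Tess, Yan} = {Gus, Lee, Ned, Rae, Tess}
Observed ⟦old nurse⟧ = {Vic, Xiu}.
These differ, so the modifier is not intersective in this model.

no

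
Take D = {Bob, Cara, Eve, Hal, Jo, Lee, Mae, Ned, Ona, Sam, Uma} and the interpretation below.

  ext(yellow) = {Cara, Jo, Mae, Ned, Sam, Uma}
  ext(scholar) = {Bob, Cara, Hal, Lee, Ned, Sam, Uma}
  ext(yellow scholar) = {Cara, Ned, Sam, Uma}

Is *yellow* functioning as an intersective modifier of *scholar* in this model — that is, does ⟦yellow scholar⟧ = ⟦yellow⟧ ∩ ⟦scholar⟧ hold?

yes

⟦yellow⟧ ∩ ⟦scholar⟧ = {Cara, Jo, Mae, Ned, Sam, Uma} ∩ {Bob, Cara, Hal, Lee, Ned, Sam, Uma} = {Cara, Ned, Sam, Uma}
Observed ⟦yellow scholar⟧ = {Cara, Ned, Sam, Uma}.
These coincide, so the modifier is intersective here.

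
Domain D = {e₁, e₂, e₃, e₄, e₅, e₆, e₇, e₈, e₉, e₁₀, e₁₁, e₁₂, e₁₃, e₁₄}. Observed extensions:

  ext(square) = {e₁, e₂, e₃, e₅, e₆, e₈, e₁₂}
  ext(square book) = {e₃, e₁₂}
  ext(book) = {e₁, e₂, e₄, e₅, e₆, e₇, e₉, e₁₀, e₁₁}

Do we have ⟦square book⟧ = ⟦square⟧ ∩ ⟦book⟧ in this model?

⟦square⟧ ∩ ⟦book⟧ = {e₁, e₂, e₃, e₅, e₆, e₈, e₁₂} ∩ {e₁, e₂, e₄, e₅, e₆, e₇, e₉, e₁₀, e₁₁} = {e₁, e₂, e₅, e₆}
Observed ⟦square book⟧ = {e₃, e₁₂}.
These differ, so the modifier is not intersective in this model.

no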